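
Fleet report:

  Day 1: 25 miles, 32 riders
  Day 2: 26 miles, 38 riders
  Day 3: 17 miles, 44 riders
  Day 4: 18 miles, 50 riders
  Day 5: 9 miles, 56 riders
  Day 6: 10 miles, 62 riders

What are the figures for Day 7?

Miles goes 25, 26, 17, 18, 9, 10 → 1 (alternating steps +1, −9, +1, −9, …).
Riders: 32, 38, 44, 50, 56, 62 → 68 (+6 each step).
Putting it together: 1 miles, 68 riders.

1 miles, 68 riders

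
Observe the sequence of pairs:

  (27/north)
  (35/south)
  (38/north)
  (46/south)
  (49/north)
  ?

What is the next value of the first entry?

For the first entry, alternating steps +8, +3, +8, +3, …: 27, 35, 38, 46, 49 → 57.
Direction goes north, south, north, south, north → south (alternates north ↔ south).

57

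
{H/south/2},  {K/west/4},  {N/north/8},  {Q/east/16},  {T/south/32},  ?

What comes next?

{W/west/64}

Letter — letters move forward 3 places in the alphabet: H, K, N, Q, T → W.
Direction — repeats south → west → north → east: south, west, north, east, south → west.
Third value goes 2, 4, 8, 16, 32 → 64 (×2 each step).
So the next element is {W/west/64}.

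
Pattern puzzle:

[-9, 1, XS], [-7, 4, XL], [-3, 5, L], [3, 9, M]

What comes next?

[11, 14, S]

First coordinate: differences are 2, 4, 6, … (increasing by 2 each time), so -9, -7, -3, 3 → 11.
Second coordinate goes 1, 4, 5, 9 → 14 (each term is the sum of the two before it).
Size — runs backward through clothing sizes XS→XL: XS, XL, L, M → S.
Putting it together: [11, 14, S].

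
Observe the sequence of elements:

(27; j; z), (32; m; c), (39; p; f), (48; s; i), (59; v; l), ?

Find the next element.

(72; y; o)

First part: differences are 5, 7, 9, … (increasing by 2 each time); 27, 32, 39, 48, 59 → 72.
First letter — letters move forward 3 places in the alphabet: j, m, p, s, v → y.
For the second letter, letters move forward 3 places in the alphabet, wrapping Z→A: z, c, f, i, l → o.
So the next element is (72; y; o).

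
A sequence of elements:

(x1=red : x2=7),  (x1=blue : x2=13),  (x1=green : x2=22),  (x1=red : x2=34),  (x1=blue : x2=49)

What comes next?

X1: repeats red → blue → green, so red, blue, green, red, blue → green.
For the x2, differences are 6, 9, 12, … (increasing by 3 each time): 7, 13, 22, 34, 49 → 67.
Putting it together: (x1=green : x2=67).

(x1=green : x2=67)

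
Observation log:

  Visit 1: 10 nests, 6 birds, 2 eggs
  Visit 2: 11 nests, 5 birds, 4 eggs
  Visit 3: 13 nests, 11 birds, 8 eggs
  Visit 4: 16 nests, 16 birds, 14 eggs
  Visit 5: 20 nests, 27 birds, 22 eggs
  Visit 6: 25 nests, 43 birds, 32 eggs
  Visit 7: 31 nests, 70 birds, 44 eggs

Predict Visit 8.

For the nests, differences are 1, 2, 3, … (increasing by 1 each time): 10, 11, 13, 16, 20, 25, 31 → 38.
Birds — each term is the sum of the two before it: 6, 5, 11, 16, 27, 43, 70 → 113.
Eggs: differences are 2, 4, 6, … (increasing by 2 each time); 2, 4, 8, 14, 22, 32, 44 → 58.
Putting it together: 38 nests, 113 birds, 58 eggs.

38 nests, 113 birds, 58 eggs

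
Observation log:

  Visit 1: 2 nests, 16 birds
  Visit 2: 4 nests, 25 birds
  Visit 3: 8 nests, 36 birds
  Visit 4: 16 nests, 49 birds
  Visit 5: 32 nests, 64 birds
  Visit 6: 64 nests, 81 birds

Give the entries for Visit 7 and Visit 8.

128 nests, 100 birds; 256 nests, 121 birds

Nests goes 2, 4, 8, 16, 32, 64 → 128 → 256 (×2 each step).
Birds — perfect squares: 4², 5², 6², …: 16, 25, 36, 49, 64, 81 → 100 → 121.
Putting the parts together: 128 nests, 100 birds and then 256 nests, 121 birds.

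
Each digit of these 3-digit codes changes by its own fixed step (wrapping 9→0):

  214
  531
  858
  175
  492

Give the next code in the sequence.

719

First digit — +3 each step, mod 10: 2, 5, 8, 1, 4 → 7.
Second digit: +2 each step, mod 10; 1, 3, 5, 7, 9 → 1.
Third digit goes 4, 1, 8, 5, 2 → 9 (−3 each step, mod 10).
So the next code is 719.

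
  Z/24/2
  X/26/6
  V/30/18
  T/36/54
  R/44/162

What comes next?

P/54/486

Letter — letters move back 2 places in the alphabet: Z, X, V, T, R → P.
Second component goes 24, 26, 30, 36, 44 → 54 (differences are 2, 4, 6, … (increasing by 2 each time)).
Third component goes 2, 6, 18, 54, 162 → 486 (×3 each step).
Putting it together: P/54/486.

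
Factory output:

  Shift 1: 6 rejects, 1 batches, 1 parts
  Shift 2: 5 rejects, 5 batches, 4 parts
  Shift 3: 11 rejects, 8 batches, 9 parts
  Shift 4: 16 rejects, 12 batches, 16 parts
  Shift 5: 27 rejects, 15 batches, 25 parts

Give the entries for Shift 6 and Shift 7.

Rejects — each term is the sum of the two before it: 6, 5, 11, 16, 27 → 43 → 70.
Batches goes 1, 5, 8, 12, 15 → 19 → 22 (alternating steps +4, +3, +4, +3, …).
Parts — perfect squares: 1², 2², 3², …: 1, 4, 9, 16, 25 → 36 → 49.
So the next two records are 43 rejects, 19 batches, 36 parts and 70 rejects, 22 batches, 49 parts.

43 rejects, 19 batches, 36 parts; 70 rejects, 22 batches, 49 parts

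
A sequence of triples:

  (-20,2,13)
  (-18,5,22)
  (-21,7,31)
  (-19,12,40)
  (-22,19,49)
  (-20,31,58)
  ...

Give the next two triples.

First part goes -20, -18, -21, -19, -22, -20 → -23 → -21 (alternating steps +2, −3, +2, −3, …).
Second part goes 2, 5, 7, 12, 19, 31 → 50 → 81 (each term is the sum of the two before it).
Third part goes 13, 22, 31, 40, 49, 58 → 67 → 76 (+9 each step).
Putting the parts together: (-23,50,67) and then (-21,81,76).

(-23,50,67), (-21,81,76)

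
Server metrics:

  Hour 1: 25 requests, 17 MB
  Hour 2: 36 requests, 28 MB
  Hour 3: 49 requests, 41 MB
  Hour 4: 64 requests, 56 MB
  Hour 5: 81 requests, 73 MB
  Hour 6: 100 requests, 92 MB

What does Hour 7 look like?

Requests: 25, 36, 49, 64, 81, 100 → 121 (perfect squares: 5², 6², 7², …).
MB — always 8 less than the requests: 17, 28, 41, 56, 73, 92 → 113.
Combining the parts gives 121 requests, 113 MB.

121 requests, 113 MB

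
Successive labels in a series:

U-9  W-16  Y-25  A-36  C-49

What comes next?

E-64

Letter: U, W, Y, A, C → E (letters move forward 2 places in the alphabet, wrapping Z→A).
For the second component, perfect squares: 3², 4², 5², …: 9, 16, 25, 36, 49 → 64.
Combining the parts gives E-64.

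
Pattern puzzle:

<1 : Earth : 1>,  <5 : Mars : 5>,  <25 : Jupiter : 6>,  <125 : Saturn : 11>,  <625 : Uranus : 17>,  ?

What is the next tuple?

<3125 : Neptune : 28>

First component: 1, 5, 25, 125, 625 → 3125 (×5 each step).
Planet goes Earth, Mars, Jupiter, Saturn, Uranus → Neptune (runs through the planets Mercury→Neptune).
Third component — each term is the sum of the two before it: 1, 5, 6, 11, 17 → 28.
Putting it together: <3125 : Neptune : 28>.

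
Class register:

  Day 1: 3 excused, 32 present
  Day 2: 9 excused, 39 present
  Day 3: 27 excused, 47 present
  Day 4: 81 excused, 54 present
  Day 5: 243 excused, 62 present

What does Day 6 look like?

Excused: 3, 9, 27, 81, 243 → 729 (×3 each step).
Present: alternating steps +7, +8, +7, +8, …; 32, 39, 47, 54, 62 → 69.
Putting it together: 729 excused, 69 present.

729 excused, 69 present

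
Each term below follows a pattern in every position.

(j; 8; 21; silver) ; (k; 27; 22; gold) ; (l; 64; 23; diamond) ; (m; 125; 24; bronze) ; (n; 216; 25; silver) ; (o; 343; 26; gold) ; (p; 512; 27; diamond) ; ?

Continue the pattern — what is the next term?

(q; 729; 28; bronze)

Letter goes j, k, l, m, n, o, p → q (letters move forward 1 place in the alphabet).
Second entry: perfect cubes: 2³, 3³, 4³, …, so 8, 27, 64, 125, 216, 343, 512 → 729.
Third entry goes 21, 22, 23, 24, 25, 26, 27 → 28 (+1 each step).
Rank: repeats silver → gold → diamond → bronze; silver, gold, diamond, bronze, silver, gold, diamond → bronze.
Putting it together: (q; 729; 28; bronze).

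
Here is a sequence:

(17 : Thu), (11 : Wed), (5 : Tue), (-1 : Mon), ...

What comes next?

First slot: −6 each step, so 17, 11, 5, -1 → -7.
Day goes Thu, Wed, Tue, Mon → Sun (runs backward through the weekdays Mon→Sun).
Combining the parts gives (-7 : Sun).

(-7 : Sun)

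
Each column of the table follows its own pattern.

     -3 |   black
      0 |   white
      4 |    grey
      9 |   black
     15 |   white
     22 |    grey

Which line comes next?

30  black

First component goes -3, 0, 4, 9, 15, 22 → 30 (differences are 3, 4, 5, … (increasing by 1 each time)).
Shade: repeats black → white → grey, so black, white, grey, black, white, grey → black.
Putting it together: 30  black.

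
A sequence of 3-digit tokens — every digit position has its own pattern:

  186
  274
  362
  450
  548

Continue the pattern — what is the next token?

First digit: +1 each step, mod 10; 1, 2, 3, 4, 5 → 6.
Second digit: 8, 7, 6, 5, 4 → 3 (−1 each step, mod 10).
Third digit: 6, 4, 2, 0, 8 → 6 (−2 each step, mod 10).
Putting it together: 636.

636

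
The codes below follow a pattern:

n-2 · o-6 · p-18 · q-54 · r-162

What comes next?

Letter: letters move forward 1 place in the alphabet; n, o, p, q, r → s.
Second component: ×3 each step; 2, 6, 18, 54, 162 → 486.
Putting it together: s-486.

s-486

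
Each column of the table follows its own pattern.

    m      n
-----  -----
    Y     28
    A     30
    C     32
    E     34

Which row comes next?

Column m: letters move forward 2 places in the alphabet, wrapping Z→A, so Y, A, C, E → G.
Column n: 28, 30, 32, 34 → 36 (+2 each step).
Putting it together: G  36.

G  36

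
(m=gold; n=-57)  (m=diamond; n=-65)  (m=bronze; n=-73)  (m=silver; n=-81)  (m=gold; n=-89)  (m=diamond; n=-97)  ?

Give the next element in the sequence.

(m=bronze; n=-105)

M goes gold, diamond, bronze, silver, gold, diamond → bronze (repeats gold → diamond → bronze → silver).
N: −8 each step; -57, -65, -73, -81, -89, -97 → -105.
So the next element is (m=bronze; n=-105).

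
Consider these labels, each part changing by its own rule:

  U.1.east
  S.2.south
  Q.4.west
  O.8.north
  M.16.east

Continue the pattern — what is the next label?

K.32.south

Letter goes U, S, Q, O, M → K (letters move back 2 places in the alphabet).
For the second component, ×2 each step: 1, 2, 4, 8, 16 → 32.
Direction goes east, south, west, north, east → south (repeats east → south → west → north).
So the next label is K.32.south.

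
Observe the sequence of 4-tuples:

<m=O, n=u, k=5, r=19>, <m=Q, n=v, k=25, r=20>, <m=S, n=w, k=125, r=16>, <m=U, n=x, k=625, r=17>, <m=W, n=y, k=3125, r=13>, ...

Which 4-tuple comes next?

M: O, Q, S, U, W → Y (letters move forward 2 places in the alphabet).
For the n, letters move forward 1 place in the alphabet: u, v, w, x, y → z.
K — ×5 each step: 5, 25, 125, 625, 3125 → 15625.
R: alternating steps +1, −4, +1, −4, …, so 19, 20, 16, 17, 13 → 14.
So the next 4-tuple is <m=Y, n=z, k=15625, r=14>.

<m=Y, n=z, k=15625, r=14>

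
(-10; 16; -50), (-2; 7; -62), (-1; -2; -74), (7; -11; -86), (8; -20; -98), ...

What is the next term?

(16; -29; -110)

First component: alternating steps +8, +1, +8, +1, …; -10, -2, -1, 7, 8 → 16.
Second component goes 16, 7, -2, -11, -20 → -29 (−9 each step).
Third component goes -50, -62, -74, -86, -98 → -110 (−12 each step).
Putting it together: (16; -29; -110).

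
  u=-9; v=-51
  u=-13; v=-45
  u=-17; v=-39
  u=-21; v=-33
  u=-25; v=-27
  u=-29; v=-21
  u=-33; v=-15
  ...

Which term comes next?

u=-37; v=-9

U: −4 each step, so -9, -13, -17, -21, -25, -29, -33 → -37.
V: +6 each step, so -51, -45, -39, -33, -27, -21, -15 → -9.
Combining the parts gives u=-37; v=-9.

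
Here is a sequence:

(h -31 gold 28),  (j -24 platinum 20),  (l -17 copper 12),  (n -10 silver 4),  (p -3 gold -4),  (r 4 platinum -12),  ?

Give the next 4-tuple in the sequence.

Letter: letters move forward 2 places in the alphabet, so h, j, l, n, p, r → t.
For the second value, +7 each step: -31, -24, -17, -10, -3, 4 → 11.
Metal: repeats gold → platinum → copper → silver, so gold, platinum, copper, silver, gold, platinum → copper.
Fourth value: 28, 20, 12, 4, -4, -12 → -20 (−8 each step).
Combining the parts gives (t 11 copper -20).

(t 11 copper -20)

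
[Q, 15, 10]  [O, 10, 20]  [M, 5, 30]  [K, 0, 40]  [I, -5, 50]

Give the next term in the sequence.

Letter: letters move back 2 places in the alphabet, so Q, O, M, K, I → G.
Second part: −5 each step; 15, 10, 5, 0, -5 → -10.
Third part: +10 each step, so 10, 20, 30, 40, 50 → 60.
So the next term is [G, -10, 60].

[G, -10, 60]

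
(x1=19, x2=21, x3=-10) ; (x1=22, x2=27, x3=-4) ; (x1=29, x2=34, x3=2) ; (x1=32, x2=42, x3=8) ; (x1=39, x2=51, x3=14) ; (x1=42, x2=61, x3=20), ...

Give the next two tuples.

(x1=49, x2=72, x3=26), (x1=52, x2=84, x3=32)

X1 — alternating steps +3, +7, +3, +7, …: 19, 22, 29, 32, 39, 42 → 49 → 52.
X2: differences are 6, 7, 8, … (increasing by 1 each time); 21, 27, 34, 42, 51, 61 → 72 → 84.
X3: -10, -4, 2, 8, 14, 20 → 26 → 32 (+6 each step).
Putting the parts together: (x1=49, x2=72, x3=26) and then (x1=52, x2=84, x3=32).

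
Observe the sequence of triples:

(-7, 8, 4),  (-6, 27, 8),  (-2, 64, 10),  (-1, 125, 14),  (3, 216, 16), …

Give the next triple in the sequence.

(4, 343, 20)

First coordinate: -7, -6, -2, -1, 3 → 4 (alternating steps +1, +4, +1, +4, …).
Second coordinate: perfect cubes: 2³, 3³, 4³, …, so 8, 27, 64, 125, 216 → 343.
For the third coordinate, alternating steps +4, +2, +4, +2, …: 4, 8, 10, 14, 16 → 20.
Putting it together: (4, 343, 20).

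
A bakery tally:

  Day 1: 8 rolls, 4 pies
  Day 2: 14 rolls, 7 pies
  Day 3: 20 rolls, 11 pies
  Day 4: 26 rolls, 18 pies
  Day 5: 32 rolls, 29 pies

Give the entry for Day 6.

Rolls: +6 each step, so 8, 14, 20, 26, 32 → 38.
Pies: each term is the sum of the two before it, so 4, 7, 11, 18, 29 → 47.
Putting it together: 38 rolls, 47 pies.

38 rolls, 47 pies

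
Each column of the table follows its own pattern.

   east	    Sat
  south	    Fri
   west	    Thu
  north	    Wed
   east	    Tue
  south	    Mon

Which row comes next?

Direction — repeats east → south → west → north: east, south, west, north, east, south → west.
Day — runs backward through the weekdays Mon→Sun: Sat, Fri, Thu, Wed, Tue, Mon → Sun.
Combining the parts gives west  Sun.

west  Sun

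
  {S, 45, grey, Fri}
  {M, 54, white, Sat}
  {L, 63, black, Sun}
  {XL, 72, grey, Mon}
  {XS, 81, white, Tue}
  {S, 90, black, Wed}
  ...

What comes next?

Size goes S, M, L, XL, XS, S → M (repeats S → M → L → XL → XS).
Second value: +9 each step; 45, 54, 63, 72, 81, 90 → 99.
For the shade, repeats grey → white → black: grey, white, black, grey, white, black → grey.
For the day, runs through the weekdays Mon→Sun: Fri, Sat, Sun, Mon, Tue, Wed → Thu.
Putting it together: {M, 99, grey, Thu}.

{M, 99, grey, Thu}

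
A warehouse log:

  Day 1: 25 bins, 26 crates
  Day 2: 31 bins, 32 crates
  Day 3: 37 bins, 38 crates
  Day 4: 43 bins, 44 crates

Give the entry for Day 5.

49 bins, 50 crates

Bins: 25, 31, 37, 43 → 49 (+6 each step).
Crates goes 26, 32, 38, 44 → 50 (always 1 more than the bins).
So the next line is 49 bins, 50 crates.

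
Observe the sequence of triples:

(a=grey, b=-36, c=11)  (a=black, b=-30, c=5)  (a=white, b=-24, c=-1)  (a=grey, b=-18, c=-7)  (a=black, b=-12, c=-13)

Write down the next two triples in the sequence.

A goes grey, black, white, grey, black → white → grey (repeats grey → black → white).
B goes -36, -30, -24, -18, -12 → -6 → 0 (+6 each step).
C goes 11, 5, -1, -7, -13 → -19 → -25 (together with the b always sums to -25).
Putting the parts together: (a=white, b=-6, c=-19) and then (a=grey, b=0, c=-25).

(a=white, b=-6, c=-19), (a=grey, b=0, c=-25)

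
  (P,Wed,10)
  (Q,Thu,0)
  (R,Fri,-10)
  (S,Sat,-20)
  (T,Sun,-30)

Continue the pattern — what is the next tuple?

For the letter, letters move forward 1 place in the alphabet: P, Q, R, S, T → U.
Day: runs through the weekdays Mon→Sun, so Wed, Thu, Fri, Sat, Sun → Mon.
Third component: −10 each step; 10, 0, -10, -20, -30 → -40.
Combining the parts gives (U,Mon,-40).

(U,Mon,-40)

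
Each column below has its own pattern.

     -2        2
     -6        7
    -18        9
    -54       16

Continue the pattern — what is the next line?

-162  25

First component: ×3 each step, so -2, -6, -18, -54 → -162.
Second component — each term is the sum of the two before it: 2, 7, 9, 16 → 25.
So the next line is -162  25.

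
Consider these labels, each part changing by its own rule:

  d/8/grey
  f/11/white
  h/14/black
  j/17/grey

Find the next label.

Letter — letters move forward 2 places in the alphabet: d, f, h, j → l.
For the second component, +3 each step: 8, 11, 14, 17 → 20.
Shade: repeats grey → white → black; grey, white, black, grey → white.
Combining the parts gives l/20/white.

l/20/white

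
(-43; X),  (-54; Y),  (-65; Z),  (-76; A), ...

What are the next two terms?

(-87; B), (-98; C)

For the first entry, −11 each step: -43, -54, -65, -76 → -87 → -98.
Letter: X, Y, Z, A → B → C (letters move forward 1 place in the alphabet, wrapping Z→A).
Putting the parts together: (-87; B) and then (-98; C).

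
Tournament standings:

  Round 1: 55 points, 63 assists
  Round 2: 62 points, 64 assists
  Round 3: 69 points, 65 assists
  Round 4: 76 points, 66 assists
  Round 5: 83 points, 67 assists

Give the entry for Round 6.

Points: +7 each step, so 55, 62, 69, 76, 83 → 90.
Assists — +1 each step: 63, 64, 65, 66, 67 → 68.
Putting it together: 90 points, 68 assists.

90 points, 68 assists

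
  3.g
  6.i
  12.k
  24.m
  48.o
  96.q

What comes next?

First component: 3, 6, 12, 24, 48, 96 → 192 (×2 each step).
Letter goes g, i, k, m, o, q → s (letters move forward 2 places in the alphabet).
Putting it together: 192.s.

192.s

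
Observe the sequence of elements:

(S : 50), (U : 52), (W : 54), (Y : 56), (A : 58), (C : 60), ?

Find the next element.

Letter: letters move forward 2 places in the alphabet, wrapping Z→A; S, U, W, Y, A, C → E.
Second component: +2 each step, so 50, 52, 54, 56, 58, 60 → 62.
So the next element is (E : 62).

(E : 62)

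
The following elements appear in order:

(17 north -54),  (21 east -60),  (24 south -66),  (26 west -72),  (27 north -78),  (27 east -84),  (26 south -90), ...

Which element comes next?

First part goes 17, 21, 24, 26, 27, 27, 26 → 24 (differences are 4, 3, 2, … (decreasing by 1 each time)).
For the direction, repeats north → east → south → west: north, east, south, west, north, east, south → west.
Third part: -54, -60, -66, -72, -78, -84, -90 → -96 (−6 each step).
So the next element is (24 west -96).

(24 west -96)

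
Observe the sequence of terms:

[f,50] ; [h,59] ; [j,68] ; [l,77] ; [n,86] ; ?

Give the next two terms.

Letter: letters move forward 2 places in the alphabet, so f, h, j, l, n → p → r.
For the second coordinate, +9 each step: 50, 59, 68, 77, 86 → 95 → 104.
Putting the parts together: [p,95] and then [r,104].

[p,95], [r,104]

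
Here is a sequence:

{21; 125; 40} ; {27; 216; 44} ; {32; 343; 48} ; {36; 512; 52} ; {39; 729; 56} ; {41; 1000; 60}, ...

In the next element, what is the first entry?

42

First entry: differences are 6, 5, 4, … (decreasing by 1 each time), so 21, 27, 32, 36, 39, 41 → 42.
Second entry: perfect cubes: 5³, 6³, 7³, …, so 125, 216, 343, 512, 729, 1000 → 1331.
Third entry: +4 each step, so 40, 44, 48, 52, 56, 60 → 64.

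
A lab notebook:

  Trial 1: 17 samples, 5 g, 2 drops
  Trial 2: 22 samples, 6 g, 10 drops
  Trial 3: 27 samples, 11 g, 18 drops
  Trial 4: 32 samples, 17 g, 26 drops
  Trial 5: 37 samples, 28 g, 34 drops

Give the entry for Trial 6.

Samples: +5 each step, so 17, 22, 27, 32, 37 → 42.
G: each term is the sum of the two before it; 5, 6, 11, 17, 28 → 45.
Drops: +8 each step; 2, 10, 18, 26, 34 → 42.
So the next line is 42 samples, 45 g, 42 drops.

42 samples, 45 g, 42 drops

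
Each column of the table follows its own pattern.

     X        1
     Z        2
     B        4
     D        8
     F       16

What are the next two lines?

Letter: letters move forward 2 places in the alphabet, wrapping Z→A; X, Z, B, D, F → H → J.
Second component — ×2 each step: 1, 2, 4, 8, 16 → 32 → 64.
So the next two lines are H  32 and J  64.

H  32; J  64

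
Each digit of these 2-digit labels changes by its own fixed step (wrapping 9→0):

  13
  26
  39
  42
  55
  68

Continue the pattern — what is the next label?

First digit: +1 each step, mod 10; 1, 2, 3, 4, 5, 6 → 7.
Second digit — +3 each step, mod 10: 3, 6, 9, 2, 5, 8 → 1.
Combining the parts gives 71.

71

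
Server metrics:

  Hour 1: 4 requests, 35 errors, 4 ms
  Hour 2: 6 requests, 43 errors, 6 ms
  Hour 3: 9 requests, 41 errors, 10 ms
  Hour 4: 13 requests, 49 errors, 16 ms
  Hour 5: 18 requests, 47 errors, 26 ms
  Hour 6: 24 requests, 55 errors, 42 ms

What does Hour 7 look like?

31 requests, 53 errors, 68 ms

Requests: differences are 2, 3, 4, … (increasing by 1 each time), so 4, 6, 9, 13, 18, 24 → 31.
Errors: 35, 43, 41, 49, 47, 55 → 53 (alternating steps +8, −2, +8, −2, …).
Ms: each term is the sum of the two before it, so 4, 6, 10, 16, 26, 42 → 68.
So the next record is 31 requests, 53 errors, 68 ms.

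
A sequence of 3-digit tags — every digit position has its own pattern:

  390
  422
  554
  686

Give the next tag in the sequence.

718

For the first digit, +1 each step, mod 10: 3, 4, 5, 6 → 7.
Second digit: 9, 2, 5, 8 → 1 (+3 each step, mod 10).
Third digit: 0, 2, 4, 6 → 8 (+2 each step, mod 10).
Combining the parts gives 718.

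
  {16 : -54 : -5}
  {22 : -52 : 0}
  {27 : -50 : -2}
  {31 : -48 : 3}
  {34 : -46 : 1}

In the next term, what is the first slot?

36

First slot — differences are 6, 5, 4, … (decreasing by 1 each time): 16, 22, 27, 31, 34 → 36.
Second slot: -54, -52, -50, -48, -46 → -44 (+2 each step).
Third slot: -5, 0, -2, 3, 1 → 6 (alternating steps +5, −2, +5, −2, …).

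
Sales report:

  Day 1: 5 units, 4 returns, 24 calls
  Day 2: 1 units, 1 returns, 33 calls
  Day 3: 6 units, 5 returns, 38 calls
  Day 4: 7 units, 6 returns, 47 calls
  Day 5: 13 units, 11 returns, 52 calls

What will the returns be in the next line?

17

Units: each term is the sum of the two before it; 5, 1, 6, 7, 13 → 20.
Returns — each term is the sum of the two before it: 4, 1, 5, 6, 11 → 17.
Calls: 24, 33, 38, 47, 52 → 61 (alternating steps +9, +5, +9, +5, …).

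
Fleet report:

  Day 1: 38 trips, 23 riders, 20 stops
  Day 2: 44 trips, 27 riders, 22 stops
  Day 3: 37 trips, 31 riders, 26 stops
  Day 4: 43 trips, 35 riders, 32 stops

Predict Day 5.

36 trips, 39 riders, 40 stops

Trips: 38, 44, 37, 43 → 36 (alternating steps +6, −7, +6, −7, …).
Riders — +4 each step: 23, 27, 31, 35 → 39.
Stops — differences are 2, 4, 6, … (increasing by 2 each time): 20, 22, 26, 32 → 40.
So the next line is 36 trips, 39 riders, 40 stops.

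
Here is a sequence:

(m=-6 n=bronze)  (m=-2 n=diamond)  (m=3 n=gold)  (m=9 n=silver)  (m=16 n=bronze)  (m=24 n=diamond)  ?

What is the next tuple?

(m=33 n=gold)

M: differences are 4, 5, 6, … (increasing by 1 each time); -6, -2, 3, 9, 16, 24 → 33.
N — repeats bronze → diamond → gold → silver: bronze, diamond, gold, silver, bronze, diamond → gold.
Putting it together: (m=33 n=gold).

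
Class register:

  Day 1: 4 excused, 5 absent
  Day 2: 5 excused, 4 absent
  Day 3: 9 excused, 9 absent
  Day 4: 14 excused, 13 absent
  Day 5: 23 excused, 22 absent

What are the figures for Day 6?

Excused: each term is the sum of the two before it; 4, 5, 9, 14, 23 → 37.
For the absent, each term is the sum of the two before it: 5, 4, 9, 13, 22 → 35.
Putting it together: 37 excused, 35 absent.

37 excused, 35 absent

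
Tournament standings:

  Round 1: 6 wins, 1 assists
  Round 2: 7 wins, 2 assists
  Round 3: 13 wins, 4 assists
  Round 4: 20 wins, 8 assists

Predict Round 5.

Wins — each term is the sum of the two before it: 6, 7, 13, 20 → 33.
Assists goes 1, 2, 4, 8 → 16 (×2 each step).
Putting it together: 33 wins, 16 assists.

33 wins, 16 assists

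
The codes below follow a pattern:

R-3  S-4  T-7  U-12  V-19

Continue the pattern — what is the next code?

W-28

Letter: letters move forward 1 place in the alphabet, so R, S, T, U, V → W.
Second component goes 3, 4, 7, 12, 19 → 28 (differences are 1, 3, 5, … (increasing by 2 each time)).
Putting it together: W-28.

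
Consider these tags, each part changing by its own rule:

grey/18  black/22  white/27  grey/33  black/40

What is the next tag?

white/48

For the shade, repeats grey → black → white: grey, black, white, grey, black → white.
Second component: differences are 4, 5, 6, … (increasing by 1 each time); 18, 22, 27, 33, 40 → 48.
So the next tag is white/48.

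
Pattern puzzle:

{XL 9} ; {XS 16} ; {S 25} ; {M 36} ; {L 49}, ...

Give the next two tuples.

Size: runs through clothing sizes XS→XL, so XL, XS, S, M, L → XL → XS.
Second entry — perfect squares: 3², 4², 5², …: 9, 16, 25, 36, 49 → 64 → 81.
Putting the parts together: {XL 64} and then {XS 81}.

{XL 64}, {XS 81}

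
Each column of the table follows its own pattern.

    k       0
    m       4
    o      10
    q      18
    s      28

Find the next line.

Letter: letters move forward 2 places in the alphabet; k, m, o, q, s → u.
For the second component, differences are 4, 6, 8, … (increasing by 2 each time): 0, 4, 10, 18, 28 → 40.
Putting it together: u  40.

u  40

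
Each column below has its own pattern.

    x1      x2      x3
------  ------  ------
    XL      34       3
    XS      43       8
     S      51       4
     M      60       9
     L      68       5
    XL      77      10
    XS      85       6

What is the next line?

Column x1 goes XL, XS, S, M, L, XL, XS → S (repeats XL → XS → S → M → L).
Column x2: alternating steps +9, +8, +9, +8, …, so 34, 43, 51, 60, 68, 77, 85 → 94.
Column x3: alternating steps +5, −4, +5, −4, …, so 3, 8, 4, 9, 5, 10, 6 → 11.
Putting it together: S  94  11.

S  94  11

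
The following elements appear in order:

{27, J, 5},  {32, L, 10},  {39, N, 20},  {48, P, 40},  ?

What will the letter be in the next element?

Letter: letters move forward 2 places in the alphabet, so J, L, N, P → R.

R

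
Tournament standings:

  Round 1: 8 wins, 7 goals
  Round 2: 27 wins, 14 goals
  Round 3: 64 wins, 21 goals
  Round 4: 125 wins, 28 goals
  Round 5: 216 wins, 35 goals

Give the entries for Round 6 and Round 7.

For the wins, perfect cubes: 2³, 3³, 4³, …: 8, 27, 64, 125, 216 → 343 → 512.
Goals goes 7, 14, 21, 28, 35 → 42 → 49 (+7 each step).
Putting the parts together: 343 wins, 42 goals and then 512 wins, 49 goals.

343 wins, 42 goals; 512 wins, 49 goals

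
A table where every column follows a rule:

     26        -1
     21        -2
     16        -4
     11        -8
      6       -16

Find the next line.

For the first component, −5 each step: 26, 21, 16, 11, 6 → 1.
Second component: ×2 each step, so -1, -2, -4, -8, -16 → -32.
Putting it together: 1  -32.

1  -32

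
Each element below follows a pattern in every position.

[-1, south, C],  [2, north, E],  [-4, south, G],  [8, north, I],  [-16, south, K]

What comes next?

[32, north, M]

First coordinate — ×(-2) each step: -1, 2, -4, 8, -16 → 32.
Direction — alternates south ↔ north: south, north, south, north, south → north.
For the letter, letters move forward 2 places in the alphabet: C, E, G, I, K → M.
So the next element is [32, north, M].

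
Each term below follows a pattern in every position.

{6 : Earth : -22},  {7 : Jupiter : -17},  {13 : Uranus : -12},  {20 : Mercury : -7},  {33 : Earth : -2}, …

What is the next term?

For the first slot, each term is the sum of the two before it: 6, 7, 13, 20, 33 → 53.
For the planet, repeats Earth → Jupiter → Uranus → Mercury: Earth, Jupiter, Uranus, Mercury, Earth → Jupiter.
For the third slot, +5 each step: -22, -17, -12, -7, -2 → 3.
Putting it together: {53 : Jupiter : 3}.

{53 : Jupiter : 3}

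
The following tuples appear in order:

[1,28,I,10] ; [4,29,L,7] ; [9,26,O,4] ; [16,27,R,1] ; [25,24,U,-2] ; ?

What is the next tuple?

First component: 1, 4, 9, 16, 25 → 36 (differences are 3, 5, 7, … (increasing by 2 each time)).
Second component goes 28, 29, 26, 27, 24 → 25 (alternating steps +1, −3, +1, −3, …).
Letter: letters move forward 3 places in the alphabet, so I, L, O, R, U → X.
Fourth component — −3 each step: 10, 7, 4, 1, -2 → -5.
So the next tuple is [36,25,X,-5].

[36,25,X,-5]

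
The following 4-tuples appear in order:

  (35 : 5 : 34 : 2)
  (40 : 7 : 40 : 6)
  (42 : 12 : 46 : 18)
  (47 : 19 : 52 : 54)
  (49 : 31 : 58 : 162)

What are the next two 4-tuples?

(54 : 50 : 64 : 486), (56 : 81 : 70 : 1458)

First value: alternating steps +5, +2, +5, +2, …, so 35, 40, 42, 47, 49 → 54 → 56.
Second value — each term is the sum of the two before it: 5, 7, 12, 19, 31 → 50 → 81.
Third value: 34, 40, 46, 52, 58 → 64 → 70 (+6 each step).
Fourth value: 2, 6, 18, 54, 162 → 486 → 1458 (×3 each step).
Putting the parts together: (54 : 50 : 64 : 486) and then (56 : 81 : 70 : 1458).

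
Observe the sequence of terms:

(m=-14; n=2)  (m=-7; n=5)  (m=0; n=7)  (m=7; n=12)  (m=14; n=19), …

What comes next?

M: +7 each step; -14, -7, 0, 7, 14 → 21.
N: 2, 5, 7, 12, 19 → 31 (each term is the sum of the two before it).
Putting it together: (m=21; n=31).

(m=21; n=31)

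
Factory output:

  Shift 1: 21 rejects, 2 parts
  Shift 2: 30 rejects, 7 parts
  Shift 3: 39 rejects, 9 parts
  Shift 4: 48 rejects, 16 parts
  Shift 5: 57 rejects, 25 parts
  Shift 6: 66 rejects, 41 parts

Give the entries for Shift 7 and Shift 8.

75 rejects, 66 parts; 84 rejects, 107 parts

Rejects: 21, 30, 39, 48, 57, 66 → 75 → 84 (+9 each step).
Parts — each term is the sum of the two before it: 2, 7, 9, 16, 25, 41 → 66 → 107.
So the next two records are 75 rejects, 66 parts and 84 rejects, 107 parts.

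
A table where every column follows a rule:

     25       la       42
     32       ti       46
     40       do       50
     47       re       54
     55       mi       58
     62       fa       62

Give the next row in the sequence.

First component: alternating steps +7, +8, +7, +8, …, so 25, 32, 40, 47, 55, 62 → 70.
Note: runs through the solfège scale do→ti; la, ti, do, re, mi, fa → sol.
Third component — +4 each step: 42, 46, 50, 54, 58, 62 → 66.
So the next row is 70  sol  66.

70  sol  66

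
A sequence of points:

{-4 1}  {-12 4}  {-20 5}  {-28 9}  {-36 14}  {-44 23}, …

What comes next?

{-52 37}

First value — −8 each step: -4, -12, -20, -28, -36, -44 → -52.
Second value: each term is the sum of the two before it; 1, 4, 5, 9, 14, 23 → 37.
Combining the parts gives {-52 37}.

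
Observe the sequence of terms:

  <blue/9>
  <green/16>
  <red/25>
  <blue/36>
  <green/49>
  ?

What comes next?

<red/64>

Colour: repeats blue → green → red; blue, green, red, blue, green → red.
Second entry: perfect squares: 3², 4², 5², …, so 9, 16, 25, 36, 49 → 64.
So the next term is <red/64>.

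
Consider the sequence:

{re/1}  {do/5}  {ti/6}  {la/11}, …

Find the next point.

{sol/17}

Note: runs backward through the solfège scale do→ti; re, do, ti, la → sol.
Second slot: each term is the sum of the two before it, so 1, 5, 6, 11 → 17.
So the next point is {sol/17}.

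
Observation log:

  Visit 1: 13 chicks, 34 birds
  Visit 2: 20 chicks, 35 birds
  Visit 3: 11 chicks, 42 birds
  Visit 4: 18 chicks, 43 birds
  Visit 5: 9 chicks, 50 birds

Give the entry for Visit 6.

16 chicks, 51 birds

Chicks: alternating steps +7, −9, +7, −9, …; 13, 20, 11, 18, 9 → 16.
For the birds, alternating steps +1, +7, +1, +7, …: 34, 35, 42, 43, 50 → 51.
So the next row is 16 chicks, 51 birds.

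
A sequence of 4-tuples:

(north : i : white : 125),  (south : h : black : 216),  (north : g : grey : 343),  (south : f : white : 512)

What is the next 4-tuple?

Direction goes north, south, north, south → north (alternates north ↔ south).
Letter: letters move back 1 place in the alphabet; i, h, g, f → e.
Shade — repeats white → black → grey: white, black, grey, white → black.
Fourth value: 125, 216, 343, 512 → 729 (perfect cubes: 5³, 6³, 7³, …).
Putting it together: (north : e : black : 729).

(north : e : black : 729)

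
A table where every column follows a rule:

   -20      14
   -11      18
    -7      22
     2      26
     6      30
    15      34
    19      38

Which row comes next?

28  42

First component goes -20, -11, -7, 2, 6, 15, 19 → 28 (alternating steps +9, +4, +9, +4, …).
Second component — +4 each step: 14, 18, 22, 26, 30, 34, 38 → 42.
Putting it together: 28  42.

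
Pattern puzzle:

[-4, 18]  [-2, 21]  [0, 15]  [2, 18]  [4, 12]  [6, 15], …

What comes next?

First coordinate: -4, -2, 0, 2, 4, 6 → 8 (+2 each step).
Second coordinate goes 18, 21, 15, 18, 12, 15 → 9 (alternating steps +3, −6, +3, −6, …).
So the next term is [8, 9].

[8, 9]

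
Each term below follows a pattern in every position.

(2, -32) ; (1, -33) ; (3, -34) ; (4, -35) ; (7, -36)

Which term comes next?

(11, -37)

First entry — each term is the sum of the two before it: 2, 1, 3, 4, 7 → 11.
Second entry: −1 each step, so -32, -33, -34, -35, -36 → -37.
Combining the parts gives (11, -37).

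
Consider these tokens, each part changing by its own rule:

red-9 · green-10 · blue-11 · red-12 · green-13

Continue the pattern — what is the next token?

For the colour, repeats red → green → blue: red, green, blue, red, green → blue.
Second component: +1 each step, so 9, 10, 11, 12, 13 → 14.
Putting it together: blue-14.

blue-14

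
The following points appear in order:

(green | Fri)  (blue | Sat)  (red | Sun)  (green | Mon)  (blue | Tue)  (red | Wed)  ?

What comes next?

Colour goes green, blue, red, green, blue, red → green (repeats green → blue → red).
Day: Fri, Sat, Sun, Mon, Tue, Wed → Thu (runs through the weekdays Mon→Sun).
So the next point is (green | Thu).

(green | Thu)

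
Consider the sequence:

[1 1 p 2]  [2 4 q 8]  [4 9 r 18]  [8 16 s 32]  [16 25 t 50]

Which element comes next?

[32 36 u 72]

First entry — ×2 each step: 1, 2, 4, 8, 16 → 32.
Second entry goes 1, 4, 9, 16, 25 → 36 (perfect squares: 1², 2², 3², …).
For the letter, letters move forward 1 place in the alphabet: p, q, r, s, t → u.
Fourth entry — always 2 × the second entry: 2, 8, 18, 32, 50 → 72.
So the next element is [32 36 u 72].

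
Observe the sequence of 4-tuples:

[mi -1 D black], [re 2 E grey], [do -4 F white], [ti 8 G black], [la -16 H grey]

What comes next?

[sol 32 I white]

Note — runs backward through the solfège scale do→ti: mi, re, do, ti, la → sol.
For the second coordinate, ×(-2) each step: -1, 2, -4, 8, -16 → 32.
Letter: letters move forward 1 place in the alphabet; D, E, F, G, H → I.
Shade: repeats black → grey → white, so black, grey, white, black, grey → white.
Putting it together: [sol 32 I white].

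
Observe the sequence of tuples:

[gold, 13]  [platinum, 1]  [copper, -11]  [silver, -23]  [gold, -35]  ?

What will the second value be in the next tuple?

-47

Second value: −12 each step, so 13, 1, -11, -23, -35 → -47.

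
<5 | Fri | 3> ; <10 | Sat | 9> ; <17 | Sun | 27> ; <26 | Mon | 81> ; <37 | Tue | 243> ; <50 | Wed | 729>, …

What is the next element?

<65 | Thu | 2187>

For the first component, differences are 5, 7, 9, … (increasing by 2 each time): 5, 10, 17, 26, 37, 50 → 65.
Day goes Fri, Sat, Sun, Mon, Tue, Wed → Thu (runs through the weekdays Mon→Sun).
Third component: ×3 each step, so 3, 9, 27, 81, 243, 729 → 2187.
Combining the parts gives <65 | Thu | 2187>.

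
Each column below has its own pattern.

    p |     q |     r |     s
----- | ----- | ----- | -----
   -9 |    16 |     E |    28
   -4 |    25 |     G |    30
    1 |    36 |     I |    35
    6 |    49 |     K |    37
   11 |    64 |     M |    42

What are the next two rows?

Column p: -9, -4, 1, 6, 11 → 16 → 21 (+5 each step).
Column q: perfect squares: 4², 5², 6², …; 16, 25, 36, 49, 64 → 81 → 100.
Column r — letters move forward 2 places in the alphabet: E, G, I, K, M → O → Q.
Column s: 28, 30, 35, 37, 42 → 44 → 49 (alternating steps +2, +5, +2, +5, …).
So the next two rows are 16  81  O  44 and 21  100  Q  49.

16  81  O  44; 21  100  Q  49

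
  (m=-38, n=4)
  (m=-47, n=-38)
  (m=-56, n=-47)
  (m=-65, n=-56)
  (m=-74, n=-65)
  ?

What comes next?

M goes -38, -47, -56, -65, -74 → -83 (−9 each step).
N: always the previous value of the m; 4, -38, -47, -56, -65 → -74.
So the next element is (m=-83, n=-74).

(m=-83, n=-74)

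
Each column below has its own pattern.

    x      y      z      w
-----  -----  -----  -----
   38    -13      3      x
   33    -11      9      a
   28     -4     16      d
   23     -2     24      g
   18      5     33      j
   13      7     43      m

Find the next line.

8  14  54  p

For the column x, −5 each step: 38, 33, 28, 23, 18, 13 → 8.
For the column y, alternating steps +2, +7, +2, +7, …: -13, -11, -4, -2, 5, 7 → 14.
Column z goes 3, 9, 16, 24, 33, 43 → 54 (differences are 6, 7, 8, … (increasing by 1 each time)).
Column w goes x, a, d, g, j, m → p (letters move forward 3 places in the alphabet, wrapping Z→A).
Putting it together: 8  14  54  p.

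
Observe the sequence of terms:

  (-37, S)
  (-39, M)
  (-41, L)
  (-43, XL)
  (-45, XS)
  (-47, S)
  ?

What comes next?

(-49, M)

First part: -37, -39, -41, -43, -45, -47 → -49 (−2 each step).
Size: repeats S → M → L → XL → XS; S, M, L, XL, XS, S → M.
Putting it together: (-49, M).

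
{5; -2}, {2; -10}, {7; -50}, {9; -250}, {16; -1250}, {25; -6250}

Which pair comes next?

{41; -31250}

First value: 5, 2, 7, 9, 16, 25 → 41 (each term is the sum of the two before it).
Second value: ×5 each step, so -2, -10, -50, -250, -1250, -6250 → -31250.
Putting it together: {41; -31250}.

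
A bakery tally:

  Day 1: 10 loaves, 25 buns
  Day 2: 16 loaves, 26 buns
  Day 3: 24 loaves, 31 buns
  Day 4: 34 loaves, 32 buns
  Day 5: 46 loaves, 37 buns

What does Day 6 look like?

Loaves — differences are 6, 8, 10, … (increasing by 2 each time): 10, 16, 24, 34, 46 → 60.
Buns: alternating steps +1, +5, +1, +5, …, so 25, 26, 31, 32, 37 → 38.
Combining the parts gives 60 loaves, 38 buns.

60 loaves, 38 buns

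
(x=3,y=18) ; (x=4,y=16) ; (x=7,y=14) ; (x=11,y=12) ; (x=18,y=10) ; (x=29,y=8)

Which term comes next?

(x=47,y=6)

X goes 3, 4, 7, 11, 18, 29 → 47 (each term is the sum of the two before it).
Y: 18, 16, 14, 12, 10, 8 → 6 (−2 each step).
Putting it together: (x=47,y=6).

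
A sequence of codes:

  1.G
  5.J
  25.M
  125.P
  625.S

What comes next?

3125.V

First component goes 1, 5, 25, 125, 625 → 3125 (×5 each step).
Letter: letters move forward 3 places in the alphabet, so G, J, M, P, S → V.
So the next code is 3125.V.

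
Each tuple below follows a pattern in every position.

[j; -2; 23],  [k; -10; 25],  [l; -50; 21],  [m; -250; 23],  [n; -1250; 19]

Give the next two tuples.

For the letter, letters move forward 1 place in the alphabet: j, k, l, m, n → o → p.
Second value: ×5 each step, so -2, -10, -50, -250, -1250 → -6250 → -31250.
Third value: 23, 25, 21, 23, 19 → 21 → 17 (alternating steps +2, −4, +2, −4, …).
Putting the parts together: [o; -6250; 21] and then [p; -31250; 17].

[o; -6250; 21], [p; -31250; 17]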